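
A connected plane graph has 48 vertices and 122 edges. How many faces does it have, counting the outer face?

76

Euler's formula for a connected plane graph: V − E + F = 2, so F = 2 − 48 + 122 = 76.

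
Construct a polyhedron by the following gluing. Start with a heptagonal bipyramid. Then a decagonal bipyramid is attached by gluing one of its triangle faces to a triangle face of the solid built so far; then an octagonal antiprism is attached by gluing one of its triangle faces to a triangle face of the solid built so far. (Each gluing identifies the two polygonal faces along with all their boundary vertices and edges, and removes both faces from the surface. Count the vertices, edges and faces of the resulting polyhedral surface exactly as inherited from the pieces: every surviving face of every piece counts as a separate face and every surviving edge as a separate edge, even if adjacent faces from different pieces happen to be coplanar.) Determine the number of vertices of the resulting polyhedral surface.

31

A heptagonal bipyramid: V=9, E=21, F=14.
Attach a decagonal bipyramid (V=12, E=30, F=20) along a 3-gon: merge 3 vertices and 3 edges, delete both glued faces → V=18, E=48, F=32.
Attach an octagonal antiprism (V=16, E=32, F=18) along a 3-gon: merge 3 vertices and 3 edges, delete both glued faces → V=31, E=77, F=48.
Check: V − E + F = 31 − 77 + 48 = 2.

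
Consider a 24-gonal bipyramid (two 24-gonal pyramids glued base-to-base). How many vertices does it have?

A bipyramid over an n-gon has 2n triangular faces and n + 2 vertices: V = 24 + 2 = 26, E = 3·24 = 72, F = 2·24 = 48.

26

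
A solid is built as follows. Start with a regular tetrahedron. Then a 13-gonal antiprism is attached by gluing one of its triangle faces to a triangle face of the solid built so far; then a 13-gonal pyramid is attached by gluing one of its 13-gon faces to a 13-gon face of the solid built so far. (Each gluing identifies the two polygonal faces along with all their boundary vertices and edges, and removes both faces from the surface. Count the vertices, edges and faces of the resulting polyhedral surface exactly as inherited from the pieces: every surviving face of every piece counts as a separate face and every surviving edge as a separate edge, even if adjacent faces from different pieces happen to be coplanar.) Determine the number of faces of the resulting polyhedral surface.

A regular tetrahedron: V=4, E=6, F=4.
Attach a 13-gonal antiprism (V=26, E=52, F=28) along a 3-gon: merge 3 vertices and 3 edges, delete both glued faces → V=27, E=55, F=30.
Attach a 13-gonal pyramid (V=14, E=26, F=14) along a 13-gon: merge 13 vertices and 13 edges, delete both glued faces → V=28, E=68, F=42.
Check: V − E + F = 28 − 68 + 42 = 2.

42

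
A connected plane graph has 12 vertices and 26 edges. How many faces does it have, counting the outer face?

16

Euler's formula for a connected plane graph: V − E + F = 2, so F = 2 − 12 + 26 = 16.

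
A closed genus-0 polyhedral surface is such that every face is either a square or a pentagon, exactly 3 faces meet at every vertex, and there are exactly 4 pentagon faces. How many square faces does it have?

4

Let x be the number of squares; then F = 4 + x.
Edge–face incidences: 2E = 5·4 + 4·x = 20 + 4x.
Every vertex has degree 3, so 3V = 2E.
Euler: V − E + F = 2 ⇒ (2E)/3 − E + (4 + x) = 2.
Multiply by 6: 2·(2E) − 3·(2E) + 6·(4 + x) = 12, i.e. 24 + 6x − (20 + 4x) = 12.
Collecting terms: 2x + 4 = 12, so 2x = 8, so x = 4.
Then 2E = 20 + 4·4 = 36, so E = 18, V = 2E/3 = 12, F = 4 + 4 = 8.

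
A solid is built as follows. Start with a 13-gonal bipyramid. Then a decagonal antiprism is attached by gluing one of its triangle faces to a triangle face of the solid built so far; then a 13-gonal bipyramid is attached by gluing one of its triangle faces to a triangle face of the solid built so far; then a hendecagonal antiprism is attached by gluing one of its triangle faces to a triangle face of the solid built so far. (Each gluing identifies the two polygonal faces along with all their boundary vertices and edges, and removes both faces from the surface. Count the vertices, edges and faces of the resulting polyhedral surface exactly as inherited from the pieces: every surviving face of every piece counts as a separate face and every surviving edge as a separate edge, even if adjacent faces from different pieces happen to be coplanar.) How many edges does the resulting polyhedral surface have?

A 13-gonal bipyramid: V=15, E=39, F=26.
Attach a decagonal antiprism (V=20, E=40, F=22) along a 3-gon: merge 3 vertices and 3 edges, delete both glued faces → V=32, E=76, F=46.
Attach a 13-gonal bipyramid (V=15, E=39, F=26) along a 3-gon: merge 3 vertices and 3 edges, delete both glued faces → V=44, E=112, F=70.
Attach a hendecagonal antiprism (V=22, E=44, F=24) along a 3-gon: merge 3 vertices and 3 edges, delete both glued faces → V=63, E=153, F=92.
Check: V − E + F = 63 − 153 + 92 = 2.

153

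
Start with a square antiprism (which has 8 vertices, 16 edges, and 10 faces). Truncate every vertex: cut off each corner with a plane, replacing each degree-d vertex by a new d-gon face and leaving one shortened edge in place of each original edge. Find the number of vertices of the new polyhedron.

32

Truncation replaces each original edge-end by a new vertex, so V′ = 2E = 32.
Each original edge survives, and each old vertex of degree d contributes d new edges; summing degrees gives Σd = 2E, so E′ = E + 2E = 3E = 48.
Each original face survives and each original vertex becomes one new face: F′ = F + V = 18.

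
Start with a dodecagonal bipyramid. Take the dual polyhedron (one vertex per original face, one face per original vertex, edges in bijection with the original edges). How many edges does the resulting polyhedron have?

36

The base solid has V = 14, E = 36, F = 24.
The dual swaps V and F and preserves E: V′ = F = 24, E′ = E = 36, F′ = V = 14.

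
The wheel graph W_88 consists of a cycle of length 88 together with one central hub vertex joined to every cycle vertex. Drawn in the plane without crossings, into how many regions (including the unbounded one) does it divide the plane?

W_88 has V = 88 + 1 = 89 vertices and E = 2·88 = 176 edges.
By Euler's formula F = 2 − V + E = 2 − 89 + 176 = 89.

89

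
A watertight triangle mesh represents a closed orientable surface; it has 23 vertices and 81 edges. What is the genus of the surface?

Every face is a triangle and each edge borders two faces, so 3F = 2·81, giving F = 54.
χ = V − E + F = 23 − 81 + 54 = -4.
For a closed orientable surface χ = 2 − 2g, so g = (2 − (-4))/2 = 3.

3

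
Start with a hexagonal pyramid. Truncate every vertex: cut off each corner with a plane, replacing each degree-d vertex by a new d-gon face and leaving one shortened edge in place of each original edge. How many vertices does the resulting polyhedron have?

24

The base solid has V = 7, E = 12, F = 7.
Truncation replaces each original edge-end by a new vertex, so V′ = 2E = 24.
Each original edge survives, and each old vertex of degree d contributes d new edges; summing degrees gives Σd = 2E, so E′ = E + 2E = 3E = 36.
Each original face survives and each original vertex becomes one new face: F′ = F + V = 14.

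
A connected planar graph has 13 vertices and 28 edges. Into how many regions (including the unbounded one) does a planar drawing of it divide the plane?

Euler's formula for a connected plane graph: V − E + F = 2, so F = 2 − 13 + 28 = 17.

17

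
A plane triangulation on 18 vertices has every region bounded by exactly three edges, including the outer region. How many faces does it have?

32

In a plane triangulation 3F = 2E and V − E + F = 2, so F = 2V − 4 = 2·18 − 4 = 32.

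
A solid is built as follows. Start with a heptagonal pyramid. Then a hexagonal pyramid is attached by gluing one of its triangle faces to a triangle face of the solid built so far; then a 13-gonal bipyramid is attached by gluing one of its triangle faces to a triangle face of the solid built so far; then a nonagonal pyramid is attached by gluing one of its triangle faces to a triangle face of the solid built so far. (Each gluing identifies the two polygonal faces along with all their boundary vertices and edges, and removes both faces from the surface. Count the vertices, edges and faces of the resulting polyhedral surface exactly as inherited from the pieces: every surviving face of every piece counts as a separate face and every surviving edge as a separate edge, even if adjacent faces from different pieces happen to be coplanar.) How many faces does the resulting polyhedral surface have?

45

A heptagonal pyramid: V=8, E=14, F=8.
Attach a hexagonal pyramid (V=7, E=12, F=7) along a 3-gon: merge 3 vertices and 3 edges, delete both glued faces → V=12, E=23, F=13.
Attach a 13-gonal bipyramid (V=15, E=39, F=26) along a 3-gon: merge 3 vertices and 3 edges, delete both glued faces → V=24, E=59, F=37.
Attach a nonagonal pyramid (V=10, E=18, F=10) along a 3-gon: merge 3 vertices and 3 edges, delete both glued faces → V=31, E=74, F=45.
Check: V − E + F = 31 − 74 + 45 = 2.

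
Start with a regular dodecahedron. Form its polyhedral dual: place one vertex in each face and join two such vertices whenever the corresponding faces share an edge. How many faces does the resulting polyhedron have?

The base solid has V = 20, E = 30, F = 12.
The dual swaps V and F and preserves E: V′ = F = 12, E′ = E = 30, F′ = V = 20.

20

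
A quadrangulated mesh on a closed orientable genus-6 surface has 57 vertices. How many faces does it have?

χ = 2 − 2·6 = -10, and every face is a square so 4F = 2E.
V − E + F = -10 with E = 4F/2 gives 57 − (4/2 − 1)·F = -10, so F = 67 and E = 134.

67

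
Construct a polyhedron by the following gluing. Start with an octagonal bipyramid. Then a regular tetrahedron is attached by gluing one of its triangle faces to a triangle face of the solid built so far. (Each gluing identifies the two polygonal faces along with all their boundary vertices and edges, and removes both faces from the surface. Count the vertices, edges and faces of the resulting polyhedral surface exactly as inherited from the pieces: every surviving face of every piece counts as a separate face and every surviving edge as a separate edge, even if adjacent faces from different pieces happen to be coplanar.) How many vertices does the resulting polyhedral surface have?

11

An octagonal bipyramid: V=10, E=24, F=16.
Attach a regular tetrahedron (V=4, E=6, F=4) along a 3-gon: merge 3 vertices and 3 edges, delete both glued faces → V=11, E=27, F=18.
Check: V − E + F = 11 − 27 + 18 = 2.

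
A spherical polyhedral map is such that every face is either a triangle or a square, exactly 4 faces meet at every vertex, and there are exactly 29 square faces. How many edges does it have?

70

Let x be the number of triangles; then F = 29 + x.
Edge–face incidences: 2E = 4·29 + 3·x = 116 + 3x.
Every vertex has degree 4, so 4V = 2E.
Euler: V − E + F = 2 ⇒ (2E)/4 − E + (29 + x) = 2.
Multiply by 8: 2·(2E) − 4·(2E) + 8·(29 + x) = 16, i.e. 232 + 8x − 2·(116 + 3x) = 16.
Collecting terms: 2x = 16, so x = 8.
Then 2E = 116 + 3·8 = 140, so E = 70, V = 2E/4 = 35, F = 29 + 8 = 37.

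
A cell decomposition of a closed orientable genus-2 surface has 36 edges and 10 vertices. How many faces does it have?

For a closed orientable surface of genus 2, χ = 2 − 2·2 = -2.
F = -2 − V + E = -2 − 10 + 36 = 24.

24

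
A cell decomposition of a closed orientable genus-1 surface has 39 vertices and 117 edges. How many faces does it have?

78

For a closed orientable surface of genus 1, χ = 2 − 2·1 = 0.
F = 0 − V + E = 0 − 39 + 117 = 78.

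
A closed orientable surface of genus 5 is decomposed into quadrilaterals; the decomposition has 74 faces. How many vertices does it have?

χ = 2 − 2·5 = -8, and every face is a square so 4F = 2E.
E = 4·74/2 = 148. Then V = -8 + E − F = -8 + 148 − 74 = 66.

66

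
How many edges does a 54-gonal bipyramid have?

A bipyramid over an n-gon has 2n triangular faces and n + 2 vertices: V = 54 + 2 = 56, E = 3·54 = 162, F = 2·54 = 108.

162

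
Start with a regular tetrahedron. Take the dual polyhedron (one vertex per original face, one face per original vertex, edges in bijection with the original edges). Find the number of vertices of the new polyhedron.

4

The base solid has V = 4, E = 6, F = 4.
The dual swaps V and F and preserves E: V′ = F = 4, E′ = E = 6, F′ = V = 4.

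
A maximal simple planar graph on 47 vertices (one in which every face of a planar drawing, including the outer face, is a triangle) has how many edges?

In a plane triangulation 3F = 2E and V − E + F = 2, so E = 3V − 6 = 3·47 − 6 = 135.

135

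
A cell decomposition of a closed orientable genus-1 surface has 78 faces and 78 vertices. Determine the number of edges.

For a closed orientable surface of genus 1, χ = 2 − 2·1 = 0.
E = V + F − (0) = 78 + 78 − (0) = 156.

156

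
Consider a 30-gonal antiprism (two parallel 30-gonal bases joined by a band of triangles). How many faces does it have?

62

An antiprism on an n-gon has two n-gon caps and 2n triangles: V = 2·30 = 60, E = 4·30 = 120, F = 2·30 + 2 = 62.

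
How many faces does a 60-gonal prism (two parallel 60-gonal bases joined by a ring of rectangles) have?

62

A prism on an n-gon has two n-gon bases and n rectangular sides: V = 2·60 = 120, E = 3·60 = 180, F = 60 + 2 = 62.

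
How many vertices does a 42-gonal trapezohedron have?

86

The n-trapezohedron (dual of the n-antiprism) has V = 2·42 + 2 = 86, E = 4·42 = 168, F = 2·42 = 84.
Check: V − E + F = 86 − 168 + 84 = 2.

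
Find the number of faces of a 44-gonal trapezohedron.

88

The n-trapezohedron (dual of the n-antiprism) has V = 2·44 + 2 = 90, E = 4·44 = 176, F = 2·44 = 88.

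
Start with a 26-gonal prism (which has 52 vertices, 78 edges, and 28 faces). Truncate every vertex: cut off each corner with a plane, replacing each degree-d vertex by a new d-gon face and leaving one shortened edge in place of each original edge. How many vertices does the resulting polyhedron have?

Truncation replaces each original edge-end by a new vertex, so V′ = 2E = 156.
Each original edge survives, and each old vertex of degree d contributes d new edges; summing degrees gives Σd = 2E, so E′ = E + 2E = 3E = 234.
Each original face survives and each original vertex becomes one new face: F′ = F + V = 80.

156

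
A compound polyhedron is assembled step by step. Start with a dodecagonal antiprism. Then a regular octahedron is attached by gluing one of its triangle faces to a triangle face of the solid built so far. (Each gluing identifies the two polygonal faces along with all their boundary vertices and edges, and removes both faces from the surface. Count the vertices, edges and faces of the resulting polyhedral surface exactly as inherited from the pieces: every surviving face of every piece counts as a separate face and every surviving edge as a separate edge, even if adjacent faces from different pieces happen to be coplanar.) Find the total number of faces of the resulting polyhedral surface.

A dodecagonal antiprism: V=24, E=48, F=26.
Attach a regular octahedron (V=6, E=12, F=8) along a 3-gon: merge 3 vertices and 3 edges, delete both glued faces → V=27, E=57, F=32.
Check: V − E + F = 27 − 57 + 32 = 2.

32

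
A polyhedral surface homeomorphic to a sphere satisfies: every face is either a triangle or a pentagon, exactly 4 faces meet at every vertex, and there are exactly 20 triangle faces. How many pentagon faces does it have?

12

Let x be the number of pentagons; then F = 20 + x.
Edge–face incidences: 2E = 3·20 + 5·x = 60 + 5x.
Every vertex has degree 4, so 4V = 2E.
Euler: V − E + F = 2 ⇒ (2E)/4 − E + (20 + x) = 2.
Multiply by 8: 2·(2E) − 4·(2E) + 8·(20 + x) = 16, i.e. 160 + 8x − 2·(60 + 5x) = 16.
Collecting terms: −2x + 40 = 16, so −2x = −24, so x = 12.
Then 2E = 60 + 5·12 = 120, so E = 60, V = 2E/4 = 30, F = 20 + 12 = 32.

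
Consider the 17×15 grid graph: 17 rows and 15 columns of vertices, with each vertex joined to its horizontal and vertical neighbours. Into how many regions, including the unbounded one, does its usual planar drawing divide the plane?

225

The grid has V = 17·15 = 255 vertices and E = 17·14 + 15·16 = 478 edges.
F = 2 − V + E = 2 − 255 + 478 = 225.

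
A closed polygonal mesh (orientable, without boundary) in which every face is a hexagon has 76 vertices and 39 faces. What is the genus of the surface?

2

Every face is a hexagon, so 2E = 6·39 = 234, giving E = 117.
χ = V − E + F = 76 − 117 + 39 = -2.
For a closed orientable surface χ = 2 − 2g, so g = (2 − (-2))/2 = 2.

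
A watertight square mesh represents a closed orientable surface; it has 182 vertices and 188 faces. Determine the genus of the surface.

4

Every face is a square, so 2E = 4·188 = 752, giving E = 376.
χ = V − E + F = 182 − 376 + 188 = -6.
For a closed orientable surface χ = 2 − 2g, so g = (2 − (-6))/2 = 4.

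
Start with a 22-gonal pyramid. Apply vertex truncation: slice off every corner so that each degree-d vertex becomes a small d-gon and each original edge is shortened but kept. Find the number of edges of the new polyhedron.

The base solid has V = 23, E = 44, F = 23.
Truncation replaces each original edge-end by a new vertex, so V′ = 2E = 88.
Each original edge survives, and each old vertex of degree d contributes d new edges; summing degrees gives Σd = 2E, so E′ = E + 2E = 3E = 132.
Each original face survives and each original vertex becomes one new face: F′ = F + V = 46.

132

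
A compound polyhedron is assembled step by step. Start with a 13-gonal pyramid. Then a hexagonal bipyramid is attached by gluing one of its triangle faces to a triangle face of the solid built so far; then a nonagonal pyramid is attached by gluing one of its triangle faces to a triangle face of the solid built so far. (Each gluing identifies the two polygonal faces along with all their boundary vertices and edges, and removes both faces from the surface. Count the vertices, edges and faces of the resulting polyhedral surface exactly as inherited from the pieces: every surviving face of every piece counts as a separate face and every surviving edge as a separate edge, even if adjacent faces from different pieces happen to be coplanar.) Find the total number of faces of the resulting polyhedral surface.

A 13-gonal pyramid: V=14, E=26, F=14.
Attach a hexagonal bipyramid (V=8, E=18, F=12) along a 3-gon: merge 3 vertices and 3 edges, delete both glued faces → V=19, E=41, F=24.
Attach a nonagonal pyramid (V=10, E=18, F=10) along a 3-gon: merge 3 vertices and 3 edges, delete both glued faces → V=26, E=56, F=32.
Check: V − E + F = 26 − 56 + 32 = 2.

32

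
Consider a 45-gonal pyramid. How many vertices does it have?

A pyramid on an n-gon base has one n-gon and n triangles: V = 45 + 1 = 46, E = 2·45 = 90, F = 45 + 1 = 46.

46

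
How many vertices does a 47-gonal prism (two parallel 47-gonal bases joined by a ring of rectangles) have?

A prism on an n-gon has two n-gon bases and n rectangular sides: V = 2·47 = 94, E = 3·47 = 141, F = 47 + 2 = 49.
Check: V − E + F = 94 − 141 + 49 = 2.

94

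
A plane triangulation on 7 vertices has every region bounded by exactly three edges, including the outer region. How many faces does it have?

In a plane triangulation 3F = 2E and V − E + F = 2, so F = 2V − 4 = 2·7 − 4 = 10.

10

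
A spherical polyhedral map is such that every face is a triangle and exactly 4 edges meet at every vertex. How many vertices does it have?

Each face has 3 edges and each edge borders two faces, so 2E = 3F.
Each vertex has degree 4, so 4V = 2E and hence V = 3F/4.
Euler: V − E + F = 2 ⇒ (3F/4) − (3F/2) + F = 2.
Multiply by 8: (6 − 12 + 8)F = 16, i.e. 2F = 16.
So F = 8, E = 3·8/2 = 12, V = 3·8/4 = 6.

6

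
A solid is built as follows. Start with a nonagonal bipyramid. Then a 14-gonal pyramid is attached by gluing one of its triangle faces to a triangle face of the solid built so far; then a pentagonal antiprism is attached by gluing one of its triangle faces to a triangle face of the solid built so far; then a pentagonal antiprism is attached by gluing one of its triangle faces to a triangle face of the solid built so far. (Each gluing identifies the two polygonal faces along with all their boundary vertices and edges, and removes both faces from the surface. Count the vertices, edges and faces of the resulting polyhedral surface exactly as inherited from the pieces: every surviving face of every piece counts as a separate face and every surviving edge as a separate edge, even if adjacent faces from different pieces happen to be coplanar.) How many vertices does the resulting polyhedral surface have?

A nonagonal bipyramid: V=11, E=27, F=18.
Attach a 14-gonal pyramid (V=15, E=28, F=15) along a 3-gon: merge 3 vertices and 3 edges, delete both glued faces → V=23, E=52, F=31.
Attach a pentagonal antiprism (V=10, E=20, F=12) along a 3-gon: merge 3 vertices and 3 edges, delete both glued faces → V=30, E=69, F=41.
Attach a pentagonal antiprism (V=10, E=20, F=12) along a 3-gon: merge 3 vertices and 3 edges, delete both glued faces → V=37, E=86, F=51.
Check: V − E + F = 37 − 86 + 51 = 2.

37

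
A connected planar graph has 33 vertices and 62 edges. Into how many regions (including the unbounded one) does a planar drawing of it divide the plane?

Euler's formula for a connected plane graph: V − E + F = 2, so F = 2 − 33 + 62 = 31.

31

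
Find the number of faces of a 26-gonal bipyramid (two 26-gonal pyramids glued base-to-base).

52

A bipyramid over an n-gon has 2n triangular faces and n + 2 vertices: V = 26 + 2 = 28, E = 3·26 = 78, F = 2·26 = 52.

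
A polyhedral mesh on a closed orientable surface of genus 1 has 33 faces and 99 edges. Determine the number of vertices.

For a closed orientable surface of genus 1, χ = 2 − 2·1 = 0.
V = 0 + E − F = 0 + 99 − 33 = 66.

66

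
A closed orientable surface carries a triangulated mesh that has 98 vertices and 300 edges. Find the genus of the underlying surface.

2

Every face is a triangle and each edge borders two faces, so 3F = 2·300, giving F = 200.
χ = V − E + F = 98 − 300 + 200 = -2.
For a closed orientable surface χ = 2 − 2g, so g = (2 − (-2))/2 = 2.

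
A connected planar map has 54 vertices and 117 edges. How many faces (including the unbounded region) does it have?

Euler's formula for a connected plane graph: V − E + F = 2, so F = 2 − 54 + 117 = 65.

65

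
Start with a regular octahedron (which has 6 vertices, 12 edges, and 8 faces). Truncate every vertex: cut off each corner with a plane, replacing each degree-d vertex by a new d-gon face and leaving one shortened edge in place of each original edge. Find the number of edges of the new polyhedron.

Truncation replaces each original edge-end by a new vertex, so V′ = 2E = 24.
Each original edge survives, and each old vertex of degree d contributes d new edges; summing degrees gives Σd = 2E, so E′ = E + 2E = 3E = 36.
Each original face survives and each original vertex becomes one new face: F′ = F + V = 14.

36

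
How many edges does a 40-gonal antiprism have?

An antiprism on an n-gon has two n-gon caps and 2n triangles: V = 2·40 = 80, E = 4·40 = 160, F = 2·40 + 2 = 82.

160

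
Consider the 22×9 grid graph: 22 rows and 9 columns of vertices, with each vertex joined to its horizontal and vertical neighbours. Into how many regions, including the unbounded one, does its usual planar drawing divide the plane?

The grid has V = 22·9 = 198 vertices and E = 22·8 + 9·21 = 365 edges.
F = 2 − V + E = 2 − 198 + 365 = 169.

169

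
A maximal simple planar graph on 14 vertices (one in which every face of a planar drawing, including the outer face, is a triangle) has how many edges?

36

In a plane triangulation 3F = 2E and V − E + F = 2, so E = 3V − 6 = 3·14 − 6 = 36.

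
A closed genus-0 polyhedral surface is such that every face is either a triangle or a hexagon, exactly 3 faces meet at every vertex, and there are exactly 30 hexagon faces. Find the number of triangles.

Let x be the number of triangles; then F = 30 + x.
Edge–face incidences: 2E = 6·30 + 3·x = 180 + 3x.
Every vertex has degree 3, so 3V = 2E.
Euler: V − E + F = 2 ⇒ (2E)/3 − E + (30 + x) = 2.
Multiply by 6: 2·(2E) − 3·(2E) + 6·(30 + x) = 12, i.e. 180 + 6x − (180 + 3x) = 12.
Collecting terms: 3x = 12, so x = 4.
Then 2E = 180 + 3·4 = 192, so E = 96, V = 2E/3 = 64, F = 30 + 4 = 34.

4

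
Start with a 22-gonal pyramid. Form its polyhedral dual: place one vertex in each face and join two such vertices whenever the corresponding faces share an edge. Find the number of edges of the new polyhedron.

44

The base solid has V = 23, E = 44, F = 23.
The dual swaps V and F and preserves E: V′ = F = 23, E′ = E = 44, F′ = V = 23.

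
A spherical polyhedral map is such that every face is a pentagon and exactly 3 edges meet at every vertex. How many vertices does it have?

20

Each face has 5 edges and each edge borders two faces, so 2E = 5F.
Each vertex has degree 3, so 3V = 2E and hence V = 5F/3.
Euler: V − E + F = 2 ⇒ (5F/3) − (5F/2) + F = 2.
Multiply by 6: (10 − 15 + 6)F = 12, i.e. 1F = 12.
So F = 12, E = 5·12/2 = 30, V = 5·12/3 = 20.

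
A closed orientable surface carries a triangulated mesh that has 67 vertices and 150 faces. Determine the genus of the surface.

Every face is a triangle, so 2E = 3·150 = 450, giving E = 225.
χ = V − E + F = 67 − 225 + 150 = -8.
For a closed orientable surface χ = 2 − 2g, so g = (2 − (-8))/2 = 5.

5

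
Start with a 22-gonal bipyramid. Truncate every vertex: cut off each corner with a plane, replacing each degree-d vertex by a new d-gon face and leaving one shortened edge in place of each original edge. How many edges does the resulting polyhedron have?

198

The base solid has V = 24, E = 66, F = 44.
Truncation replaces each original edge-end by a new vertex, so V′ = 2E = 132.
Each original edge survives, and each old vertex of degree d contributes d new edges; summing degrees gives Σd = 2E, so E′ = E + 2E = 3E = 198.
Each original face survives and each original vertex becomes one new face: F′ = F + V = 68.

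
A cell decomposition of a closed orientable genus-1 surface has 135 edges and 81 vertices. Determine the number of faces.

For a closed orientable surface of genus 1, χ = 2 − 2·1 = 0.
F = 0 − V + E = 0 − 81 + 135 = 54.

54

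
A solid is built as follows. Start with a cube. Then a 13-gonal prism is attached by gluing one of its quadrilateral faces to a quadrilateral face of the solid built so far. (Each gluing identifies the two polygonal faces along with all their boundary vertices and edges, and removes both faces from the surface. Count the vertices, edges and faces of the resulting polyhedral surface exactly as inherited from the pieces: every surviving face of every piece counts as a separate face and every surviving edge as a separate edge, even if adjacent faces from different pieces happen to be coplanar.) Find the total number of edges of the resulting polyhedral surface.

A cube: V=8, E=12, F=6.
Attach a 13-gonal prism (V=26, E=39, F=15) along a 4-gon: merge 4 vertices and 4 edges, delete both glued faces → V=30, E=47, F=19.
Check: V − E + F = 30 − 47 + 19 = 2.

47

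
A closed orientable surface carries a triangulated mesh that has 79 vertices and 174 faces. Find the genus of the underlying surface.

5

Every face is a triangle, so 2E = 3·174 = 522, giving E = 261.
χ = V − E + F = 79 − 261 + 174 = -8.
For a closed orientable surface χ = 2 − 2g, so g = (2 − (-8))/2 = 5.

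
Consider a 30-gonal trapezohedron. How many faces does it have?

The n-trapezohedron (dual of the n-antiprism) has V = 2·30 + 2 = 62, E = 4·30 = 120, F = 2·30 = 60.

60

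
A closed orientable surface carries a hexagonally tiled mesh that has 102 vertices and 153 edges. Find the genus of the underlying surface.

1

Every face is a hexagon and each edge borders two faces, so 6F = 2·153, giving F = 51.
χ = V − E + F = 102 − 153 + 51 = 0.
For a closed orientable surface χ = 2 − 2g, so g = (2 − (0))/2 = 1.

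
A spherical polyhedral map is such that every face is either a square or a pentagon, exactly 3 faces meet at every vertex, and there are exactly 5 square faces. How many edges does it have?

15

Let x be the number of pentagons; then F = 5 + x.
Edge–face incidences: 2E = 4·5 + 5·x = 20 + 5x.
Every vertex has degree 3, so 3V = 2E.
Euler: V − E + F = 2 ⇒ (2E)/3 − E + (5 + x) = 2.
Multiply by 6: 2·(2E) − 3·(2E) + 6·(5 + x) = 12, i.e. 30 + 6x − (20 + 5x) = 12.
Collecting terms: x + 10 = 12, so x = 2.
Then 2E = 20 + 5·2 = 30, so E = 15, V = 2E/3 = 10, F = 5 + 2 = 7.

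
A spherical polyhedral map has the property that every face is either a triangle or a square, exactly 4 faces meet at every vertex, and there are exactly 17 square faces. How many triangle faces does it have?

8

Let x be the number of triangles; then F = 17 + x.
Edge–face incidences: 2E = 4·17 + 3·x = 68 + 3x.
Every vertex has degree 4, so 4V = 2E.
Euler: V − E + F = 2 ⇒ (2E)/4 − E + (17 + x) = 2.
Multiply by 8: 2·(2E) − 4·(2E) + 8·(17 + x) = 16, i.e. 136 + 8x − 2·(68 + 3x) = 16.
Collecting terms: 2x = 16, so x = 8.
Then 2E = 68 + 3·8 = 92, so E = 46, V = 2E/4 = 23, F = 17 + 8 = 25.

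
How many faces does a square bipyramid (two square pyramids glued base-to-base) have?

8

A bipyramid over an n-gon has 2n triangular faces and n + 2 vertices: V = 4 + 2 = 6, E = 3·4 = 12, F = 2·4 = 8.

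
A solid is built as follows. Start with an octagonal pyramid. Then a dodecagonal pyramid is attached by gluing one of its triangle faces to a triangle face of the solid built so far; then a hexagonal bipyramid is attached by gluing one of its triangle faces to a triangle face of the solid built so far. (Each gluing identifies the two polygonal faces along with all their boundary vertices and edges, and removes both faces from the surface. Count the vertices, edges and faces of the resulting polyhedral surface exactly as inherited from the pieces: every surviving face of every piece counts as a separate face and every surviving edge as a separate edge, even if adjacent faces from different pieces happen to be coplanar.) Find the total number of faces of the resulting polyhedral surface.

30

An octagonal pyramid: V=9, E=16, F=9.
Attach a dodecagonal pyramid (V=13, E=24, F=13) along a 3-gon: merge 3 vertices and 3 edges, delete both glued faces → V=19, E=37, F=20.
Attach a hexagonal bipyramid (V=8, E=18, F=12) along a 3-gon: merge 3 vertices and 3 edges, delete both glued faces → V=24, E=52, F=30.
Check: V − E + F = 24 − 52 + 30 = 2.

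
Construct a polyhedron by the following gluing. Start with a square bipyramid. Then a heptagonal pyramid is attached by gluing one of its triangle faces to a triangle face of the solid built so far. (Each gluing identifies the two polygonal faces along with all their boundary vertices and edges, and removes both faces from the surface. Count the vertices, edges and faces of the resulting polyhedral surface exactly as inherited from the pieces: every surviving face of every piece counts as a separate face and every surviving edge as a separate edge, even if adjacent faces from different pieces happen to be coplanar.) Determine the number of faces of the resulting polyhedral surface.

14

A square bipyramid: V=6, E=12, F=8.
Attach a heptagonal pyramid (V=8, E=14, F=8) along a 3-gon: merge 3 vertices and 3 edges, delete both glued faces → V=11, E=23, F=14.
Check: V − E + F = 11 − 23 + 14 = 2.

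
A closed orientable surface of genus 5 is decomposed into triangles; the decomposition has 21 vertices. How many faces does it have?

58

χ = 2 − 2·5 = -8, and every face is a triangle so 3F = 2E.
V − E + F = -8 with E = 3F/2 gives 21 − (3/2 − 1)·F = -8, so F = 58 and E = 87.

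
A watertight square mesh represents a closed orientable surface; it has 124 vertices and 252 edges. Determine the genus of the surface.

Every face is a square and each edge borders two faces, so 4F = 2·252, giving F = 126.
χ = V − E + F = 124 − 252 + 126 = -2.
For a closed orientable surface χ = 2 − 2g, so g = (2 − (-2))/2 = 2.

2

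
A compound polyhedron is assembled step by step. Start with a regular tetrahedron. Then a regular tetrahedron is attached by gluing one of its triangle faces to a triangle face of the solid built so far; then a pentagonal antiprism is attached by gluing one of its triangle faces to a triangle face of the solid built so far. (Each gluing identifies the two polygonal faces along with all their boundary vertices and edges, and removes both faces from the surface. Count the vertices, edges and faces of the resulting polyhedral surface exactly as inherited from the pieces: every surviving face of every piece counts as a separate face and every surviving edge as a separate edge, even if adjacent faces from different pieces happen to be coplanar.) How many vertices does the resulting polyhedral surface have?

12

A regular tetrahedron: V=4, E=6, F=4.
Attach a regular tetrahedron (V=4, E=6, F=4) along a 3-gon: merge 3 vertices and 3 edges, delete both glued faces → V=5, E=9, F=6.
Attach a pentagonal antiprism (V=10, E=20, F=12) along a 3-gon: merge 3 vertices and 3 edges, delete both glued faces → V=12, E=26, F=16.
Check: V − E + F = 12 − 26 + 16 = 2.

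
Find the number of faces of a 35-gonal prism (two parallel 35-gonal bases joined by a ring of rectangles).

A prism on an n-gon has two n-gon bases and n rectangular sides: V = 2·35 = 70, E = 3·35 = 105, F = 35 + 2 = 37.

37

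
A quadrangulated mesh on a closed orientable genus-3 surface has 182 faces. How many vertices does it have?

χ = 2 − 2·3 = -4, and every face is a square so 4F = 2E.
E = 4·182/2 = 364. Then V = -4 + E − F = -4 + 364 − 182 = 178.

178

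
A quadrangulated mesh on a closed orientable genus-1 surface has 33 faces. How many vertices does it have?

33

χ = 2 − 2·1 = 0, and every face is a square so 4F = 2E.
E = 4·33/2 = 66. Then V = 0 + E − F = 0 + 66 − 33 = 33.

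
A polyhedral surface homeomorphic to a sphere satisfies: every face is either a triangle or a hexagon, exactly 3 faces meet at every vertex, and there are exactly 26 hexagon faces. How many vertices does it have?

Let x be the number of triangles; then F = 26 + x.
Edge–face incidences: 2E = 6·26 + 3·x = 156 + 3x.
Every vertex has degree 3, so 3V = 2E.
Euler: V − E + F = 2 ⇒ (2E)/3 − E + (26 + x) = 2.
Multiply by 6: 2·(2E) − 3·(2E) + 6·(26 + x) = 12, i.e. 156 + 6x − (156 + 3x) = 12.
Collecting terms: 3x = 12, so x = 4.
Then 2E = 156 + 3·4 = 168, so E = 84, V = 2E/3 = 56, F = 26 + 4 = 30.

56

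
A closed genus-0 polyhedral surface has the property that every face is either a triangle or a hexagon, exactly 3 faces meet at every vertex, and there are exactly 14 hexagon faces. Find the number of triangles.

Let x be the number of triangles; then F = 14 + x.
Edge–face incidences: 2E = 6·14 + 3·x = 84 + 3x.
Every vertex has degree 3, so 3V = 2E.
Euler: V − E + F = 2 ⇒ (2E)/3 − E + (14 + x) = 2.
Multiply by 6: 2·(2E) − 3·(2E) + 6·(14 + x) = 12, i.e. 84 + 6x − (84 + 3x) = 12.
Collecting terms: 3x = 12, so x = 4.
Then 2E = 84 + 3·4 = 96, so E = 48, V = 2E/3 = 32, F = 14 + 4 = 18.

4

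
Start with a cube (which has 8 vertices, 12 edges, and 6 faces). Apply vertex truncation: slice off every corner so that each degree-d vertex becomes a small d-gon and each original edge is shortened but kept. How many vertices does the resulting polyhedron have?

Truncation replaces each original edge-end by a new vertex, so V′ = 2E = 24.
Each original edge survives, and each old vertex of degree d contributes d new edges; summing degrees gives Σd = 2E, so E′ = E + 2E = 3E = 36.
Each original face survives and each original vertex becomes one new face: F′ = F + V = 14.

24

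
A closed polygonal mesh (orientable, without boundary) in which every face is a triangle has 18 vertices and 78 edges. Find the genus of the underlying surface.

5

Every face is a triangle and each edge borders two faces, so 3F = 2·78, giving F = 52.
χ = V − E + F = 18 − 78 + 52 = -8.
For a closed orientable surface χ = 2 − 2g, so g = (2 − (-8))/2 = 5.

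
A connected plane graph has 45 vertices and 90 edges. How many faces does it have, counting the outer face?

47

Euler's formula for a connected plane graph: V − E + F = 2, so F = 2 − 45 + 90 = 47.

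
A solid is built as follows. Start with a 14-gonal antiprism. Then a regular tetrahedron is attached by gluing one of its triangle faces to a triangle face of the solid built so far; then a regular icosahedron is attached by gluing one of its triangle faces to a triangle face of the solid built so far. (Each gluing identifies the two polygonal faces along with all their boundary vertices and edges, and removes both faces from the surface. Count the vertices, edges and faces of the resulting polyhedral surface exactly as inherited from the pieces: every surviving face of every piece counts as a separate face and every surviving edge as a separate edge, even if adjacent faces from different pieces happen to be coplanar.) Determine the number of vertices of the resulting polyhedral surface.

38

A 14-gonal antiprism: V=28, E=56, F=30.
Attach a regular tetrahedron (V=4, E=6, F=4) along a 3-gon: merge 3 vertices and 3 edges, delete both glued faces → V=29, E=59, F=32.
Attach a regular icosahedron (V=12, E=30, F=20) along a 3-gon: merge 3 vertices and 3 edges, delete both glued faces → V=38, E=86, F=50.
Check: V − E + F = 38 − 86 + 50 = 2.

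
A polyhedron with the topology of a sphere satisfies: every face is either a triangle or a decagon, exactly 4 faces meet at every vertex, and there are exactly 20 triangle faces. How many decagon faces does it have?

Let x be the number of decagons; then F = 20 + x.
Edge–face incidences: 2E = 3·20 + 10·x = 60 + 10x.
Every vertex has degree 4, so 4V = 2E.
Euler: V − E + F = 2 ⇒ (2E)/4 − E + (20 + x) = 2.
Multiply by 8: 2·(2E) − 4·(2E) + 8·(20 + x) = 16, i.e. 160 + 8x − 2·(60 + 10x) = 16.
Collecting terms: −12x + 40 = 16, so −12x = −24, so x = 2.
Then 2E = 60 + 10·2 = 80, so E = 40, V = 2E/4 = 20, F = 20 + 2 = 22.

2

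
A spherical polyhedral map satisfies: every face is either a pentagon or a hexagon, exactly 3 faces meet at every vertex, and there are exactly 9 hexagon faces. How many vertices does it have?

38

Let x be the number of pentagons; then F = 9 + x.
Edge–face incidences: 2E = 6·9 + 5·x = 54 + 5x.
Every vertex has degree 3, so 3V = 2E.
Euler: V − E + F = 2 ⇒ (2E)/3 − E + (9 + x) = 2.
Multiply by 6: 2·(2E) − 3·(2E) + 6·(9 + x) = 12, i.e. 54 + 6x − (54 + 5x) = 12.
Collecting terms: x = 12.
Then 2E = 54 + 5·12 = 114, so E = 57, V = 2E/3 = 38, F = 9 + 12 = 21.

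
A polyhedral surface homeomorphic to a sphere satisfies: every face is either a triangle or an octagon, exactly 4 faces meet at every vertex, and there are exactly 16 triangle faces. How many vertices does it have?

16

Let x be the number of octagons; then F = 16 + x.
Edge–face incidences: 2E = 3·16 + 8·x = 48 + 8x.
Every vertex has degree 4, so 4V = 2E.
Euler: V − E + F = 2 ⇒ (2E)/4 − E + (16 + x) = 2.
Multiply by 8: 2·(2E) − 4·(2E) + 8·(16 + x) = 16, i.e. 128 + 8x − 2·(48 + 8x) = 16.
Collecting terms: −8x + 32 = 16, so −8x = −16, so x = 2.
Then 2E = 48 + 8·2 = 64, so E = 32, V = 2E/4 = 16, F = 16 + 2 = 18.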